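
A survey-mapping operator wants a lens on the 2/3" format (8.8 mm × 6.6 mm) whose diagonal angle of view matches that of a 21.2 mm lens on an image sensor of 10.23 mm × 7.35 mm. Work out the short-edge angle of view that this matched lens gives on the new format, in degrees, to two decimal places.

Sensor diagonal = √(10.23² + 7.35²) = √158.6754 ≈ 12.5966 mm.
Sensor diagonal = √(8.8² + 6.6²) = √121.0000 ≈ 11.0000 mm.
Equal diagonal AOV ⇒ f₂ = f₁ · 11.0000/12.5966 = 21.2 × 0.87325 ≈ 18.5129 mm.
Short-edge AOV on the new format = 2·arctan(6.6 / (2 × 18.5129)) = 2·arctan(0.17825) ≈ 20.2141°.

20.21°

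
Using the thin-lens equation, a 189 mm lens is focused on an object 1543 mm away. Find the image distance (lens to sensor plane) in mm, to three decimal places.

215.382 mm

1/dᵢ = 1/f − 1/dₒ = 1/189 − 1/1543 = 0.0046429 mm⁻¹.
dᵢ = 1/0.0046429 ≈ 215.3818 mm.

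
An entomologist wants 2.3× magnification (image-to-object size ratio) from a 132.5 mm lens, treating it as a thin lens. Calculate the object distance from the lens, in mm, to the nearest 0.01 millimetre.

190.11 mm

With m = dᵢ/dₒ and 1/f = 1/dₒ + 1/dᵢ, substituting dᵢ = m·dₒ gives 1/f = (1 + 1/m)/dₒ, hence dₒ = f·(1 + 1/m).
dₒ = 132.5 × (1 + 1/2.3) = 132.5 × 1.43478 ≈ 190.109 mm.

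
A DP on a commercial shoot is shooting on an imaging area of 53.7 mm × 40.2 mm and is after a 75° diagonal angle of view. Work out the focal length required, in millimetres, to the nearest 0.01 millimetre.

Sensor diagonal = √(53.7² + 40.2²) = √4499.7300 ≈ 67.0800 mm.
From α = 2·arctan(d/2f) we get f = d / (2·tan(α/2)).
With d = 67.0800 mm and α/2 = 37.5°, tan(α/2) ≈ 0.76733, so f ≈ 67.0800 / 1.53465 ≈ 43.7102 mm.

43.71 mm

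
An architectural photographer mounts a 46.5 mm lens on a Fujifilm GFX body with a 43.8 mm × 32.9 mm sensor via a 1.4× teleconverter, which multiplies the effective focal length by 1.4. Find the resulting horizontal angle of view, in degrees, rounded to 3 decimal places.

Effective focal length f = 46.5 × 1.4 = 65.1 mm.
α = 2·arctan(43.8 / (2 × 65.1)) = 2·arctan(0.33641) ≈ 37.1864°.

37.186°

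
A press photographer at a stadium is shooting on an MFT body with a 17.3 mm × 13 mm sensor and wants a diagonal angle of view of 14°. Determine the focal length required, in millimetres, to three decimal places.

Sensor diagonal = √(17.3² + 13²) = √468.2900 ≈ 21.6400 mm.
From α = 2·arctan(d/2f) we get f = d / (2·tan(α/2)).
With d = 21.6400 mm and α/2 = 7°, tan(α/2) ≈ 0.12278, so f ≈ 21.6400 / 0.24557 ≈ 88.1219 mm.

88.122 mm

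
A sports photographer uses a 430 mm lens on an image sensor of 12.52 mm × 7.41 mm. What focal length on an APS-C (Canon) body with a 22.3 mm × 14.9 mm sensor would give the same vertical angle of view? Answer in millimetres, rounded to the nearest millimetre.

865 mm

Equal angle of view means equal height/f ratio, so f₂ = f₁ · (height₂/height₁) = 430 × 14.9/7.41.
f₂ = 430 × 2.01080 ≈ 864.642 mm.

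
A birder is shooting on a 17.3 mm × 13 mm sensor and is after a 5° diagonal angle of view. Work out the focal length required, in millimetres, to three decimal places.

Sensor diagonal = √(17.3² + 13²) = √468.2900 ≈ 21.6400 mm.
From α = 2·arctan(d/2f) we get f = d / (2·tan(α/2)).
With d = 21.6400 mm and α/2 = 2.5°, tan(α/2) ≈ 0.04366, so f ≈ 21.6400 / 0.08732 ≈ 247.8188 mm.

247.819 mm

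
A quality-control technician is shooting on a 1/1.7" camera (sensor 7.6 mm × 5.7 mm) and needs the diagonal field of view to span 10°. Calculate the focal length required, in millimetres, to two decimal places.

Sensor diagonal = √(7.6² + 5.7²) = √90.2500 ≈ 9.5000 mm.
From α = 2·arctan(d/2f) we get f = d / (2·tan(α/2)).
With d = 9.5000 mm and α/2 = 5°, tan(α/2) ≈ 0.08749, so f ≈ 9.5000 / 0.17498 ≈ 54.2927 mm.

54.29 mm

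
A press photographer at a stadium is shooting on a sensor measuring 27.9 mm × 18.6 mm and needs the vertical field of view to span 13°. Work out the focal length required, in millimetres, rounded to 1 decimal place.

81.6 mm

From α = 2·arctan(h/2f) we get f = h / (2·tan(α/2)).
With h = 18.6 mm and α/2 = 6.5°, tan(α/2) ≈ 0.11394, so f ≈ 18.6 / 0.22787 ≈ 81.6251 mm.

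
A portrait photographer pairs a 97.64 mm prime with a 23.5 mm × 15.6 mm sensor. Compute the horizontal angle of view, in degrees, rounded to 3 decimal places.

Angle of view α = 2·arctan(w/2f) with w = 23.5 mm and f = 97.64 mm.
w/2f = 0.12034; arctan(0.12034) ≈ 6.8620°, so α ≈ 13.7240°.

13.724°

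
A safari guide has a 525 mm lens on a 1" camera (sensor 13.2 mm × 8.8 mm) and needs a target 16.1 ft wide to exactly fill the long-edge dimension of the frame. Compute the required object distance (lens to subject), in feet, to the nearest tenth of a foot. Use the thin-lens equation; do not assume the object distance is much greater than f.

W: 16.1 ft × 304.8 mm/ft = 4907.28 mm.
Magnification m = w/W = dᵢ/dₒ; combined with 1/f = 1/dₒ + 1/dᵢ this gives dₒ = f·(1 + W/w).
dₒ = 525 mm × (1 + 4907.28/13.2) = 525 × 372.7636 ≈ 195700.903 mm = 195700.903/304.8 ft = 642.063 ft.

642.1 ft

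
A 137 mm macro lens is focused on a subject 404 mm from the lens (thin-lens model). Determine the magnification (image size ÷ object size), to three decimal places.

Thin lens: 1/f = 1/dₒ + 1/dᵢ → 1/dᵢ = 1/137 − 1/404 = 0.0048240 mm⁻¹, so dᵢ ≈ 207.2959 mm.
Magnification m = dᵢ/dₒ = 207.2959/404 ≈ 0.51311.

0.513×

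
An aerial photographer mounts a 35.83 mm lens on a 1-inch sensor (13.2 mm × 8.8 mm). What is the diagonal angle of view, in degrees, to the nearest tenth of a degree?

25.0°

Sensor diagonal = √(13.2² + 8.8²) = √251.6800 ≈ 15.8644 mm.
Angle of view α = 2·arctan(d/2f) with d = 15.8644 mm and f = 35.83 mm.
d/2f = 0.22138; arctan(0.22138) ≈ 12.4831°, so α ≈ 24.9661°.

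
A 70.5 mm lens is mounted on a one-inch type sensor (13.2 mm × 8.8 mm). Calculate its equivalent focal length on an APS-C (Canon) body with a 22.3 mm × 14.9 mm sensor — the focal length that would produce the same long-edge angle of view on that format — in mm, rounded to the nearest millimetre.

Equal angle of view means equal width/f ratio, so f₂ = f₁ · (width₂/width₁) = 70.5 × 22.3/13.2.
f₂ = 70.5 × 1.68939 ≈ 119.102 mm.

119 mm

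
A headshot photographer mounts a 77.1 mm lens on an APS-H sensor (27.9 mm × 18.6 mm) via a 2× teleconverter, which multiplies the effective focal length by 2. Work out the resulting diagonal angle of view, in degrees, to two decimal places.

12.41°

Effective focal length f = 77.1 × 2 = 154.2 mm.
Sensor diagonal = √(27.9² + 18.6²) = √1124.3700 ≈ 33.5316 mm.
α = 2·arctan(33.532 / (2 × 154.2)) = 2·arctan(0.10873) ≈ 12.4105°.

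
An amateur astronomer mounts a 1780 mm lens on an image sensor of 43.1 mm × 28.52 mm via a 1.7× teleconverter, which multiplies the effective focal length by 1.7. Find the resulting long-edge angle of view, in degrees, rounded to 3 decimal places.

Effective focal length f = 1780 × 1.7 = 3026 mm.
α = 2·arctan(43.1 / (2 × 3026)) = 2·arctan(0.00712) ≈ 0.8161°.

0.816°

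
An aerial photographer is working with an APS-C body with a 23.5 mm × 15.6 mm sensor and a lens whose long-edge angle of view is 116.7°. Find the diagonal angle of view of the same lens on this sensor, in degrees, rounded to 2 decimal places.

From the long-edge AOV: f = 23.5 / (2·tan(58.35°)) = 23.5 / 3.24461 ≈ 7.2428 mm.
Sensor diagonal = √(23.5² + 15.6²) = √795.6100 ≈ 28.2066 mm.
Diagonal AOV = 2·arctan(28.2066 / (2 × 7.2428)) = 2·arctan(1.94722) ≈ 125.6341°.

125.63°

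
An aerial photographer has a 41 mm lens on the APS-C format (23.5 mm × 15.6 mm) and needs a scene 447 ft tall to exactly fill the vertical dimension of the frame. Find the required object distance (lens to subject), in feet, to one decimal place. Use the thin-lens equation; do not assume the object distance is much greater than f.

1174.9 ft

W: 447 ft × 304.8 mm/ft = 136245.60 mm.
Magnification m = h/W = dᵢ/dₒ; combined with 1/f = 1/dₒ + 1/dᵢ this gives dₒ = f·(1 + W/h).
dₒ = 41 mm × (1 + 136246/15.6) = 41 × 8734.6920 ≈ 358122.373 mm = 358122.373/304.8 ft = 1174.94 ft.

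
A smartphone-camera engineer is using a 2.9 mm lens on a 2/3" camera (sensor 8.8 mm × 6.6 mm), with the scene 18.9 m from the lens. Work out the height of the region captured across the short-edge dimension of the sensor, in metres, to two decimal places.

dₒ: 18.9 m = 18900 mm.
Similar triangles through the lens centre give W/dₒ = h/dᵢ; with 1/f = 1/dₒ + 1/dᵢ this gives W = h·(dₒ − f)/f.
W = 6.6 mm × (18900 − 2.9) / 2.9 = 6.6 × 6516.2414 ≈ 43007.193 mm = 43.0072 m.

43.01 m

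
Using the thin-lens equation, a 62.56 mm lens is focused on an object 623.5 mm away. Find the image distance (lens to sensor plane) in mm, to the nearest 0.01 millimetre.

69.54 mm

1/dᵢ = 1/f − 1/dₒ = 1/62.56 − 1/623.5 = 0.0143808 mm⁻¹.
dᵢ = 1/0.0143808 ≈ 69.5371 mm.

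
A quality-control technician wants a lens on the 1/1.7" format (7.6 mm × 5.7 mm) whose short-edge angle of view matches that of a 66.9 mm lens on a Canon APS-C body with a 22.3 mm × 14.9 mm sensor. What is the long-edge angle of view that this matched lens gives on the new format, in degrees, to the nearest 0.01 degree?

16.89°

Equal short-edge AOV ⇒ f₂ = f₁ · 5.7/14.9 = 66.9 × 0.38255 ≈ 25.5926 mm.
Long-edge AOV on the new format = 2·arctan(7.6 / (2 × 25.5926)) = 2·arctan(0.14848) ≈ 16.8912°.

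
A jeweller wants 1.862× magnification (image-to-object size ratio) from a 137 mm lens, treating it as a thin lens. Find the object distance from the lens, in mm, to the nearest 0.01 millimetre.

210.58 mm

With m = dᵢ/dₒ and 1/f = 1/dₒ + 1/dᵢ, substituting dᵢ = m·dₒ gives 1/f = (1 + 1/m)/dₒ, hence dₒ = f·(1 + 1/m).
dₒ = 137 × (1 + 1/1.862) = 137 × 1.53706 ≈ 210.577 mm.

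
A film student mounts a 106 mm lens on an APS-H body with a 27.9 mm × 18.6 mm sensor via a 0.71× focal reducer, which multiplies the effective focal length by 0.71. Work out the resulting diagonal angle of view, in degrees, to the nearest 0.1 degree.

Effective focal length f = 106 × 0.71 = 75.26 mm.
Sensor diagonal = √(27.9² + 18.6²) = √1124.3700 ≈ 33.5316 mm.
α = 2·arctan(33.532 / (2 × 75.26)) = 2·arctan(0.22277) ≈ 25.1176°.

25.1°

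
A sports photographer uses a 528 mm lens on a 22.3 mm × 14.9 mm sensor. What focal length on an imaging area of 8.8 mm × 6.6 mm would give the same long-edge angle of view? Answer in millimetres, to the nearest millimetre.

208 mm

Equal angle of view means equal width/f ratio, so f₂ = f₁ · (width₂/width₁) = 528 × 8.8/22.3.
f₂ = 528 × 0.39462 ≈ 208.359 mm.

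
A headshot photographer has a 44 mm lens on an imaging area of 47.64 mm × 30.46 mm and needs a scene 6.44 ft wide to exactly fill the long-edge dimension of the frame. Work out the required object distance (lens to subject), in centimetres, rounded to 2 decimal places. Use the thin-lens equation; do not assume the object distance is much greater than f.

185.69 cm

W: 6.44 ft × 304.8 mm/ft = 1962.91 mm.
Magnification m = w/W = dᵢ/dₒ; combined with 1/f = 1/dₒ + 1/dᵢ this gives dₒ = f·(1 + W/w).
dₒ = 44 mm × (1 + 1962.91/47.64) = 44 × 42.2030 ≈ 1856.933 mm = 185.693 cm.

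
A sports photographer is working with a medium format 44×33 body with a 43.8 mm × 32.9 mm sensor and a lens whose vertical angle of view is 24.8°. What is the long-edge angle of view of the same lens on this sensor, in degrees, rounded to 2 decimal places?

32.63°

From the vertical AOV: f = 32.9 / (2·tan(12.4°)) = 32.9 / 0.43973 ≈ 74.8189 mm.
Long-edge AOV = 2·arctan(43.8 / (2 × 74.8189)) = 2·arctan(0.29271) ≈ 32.6302°.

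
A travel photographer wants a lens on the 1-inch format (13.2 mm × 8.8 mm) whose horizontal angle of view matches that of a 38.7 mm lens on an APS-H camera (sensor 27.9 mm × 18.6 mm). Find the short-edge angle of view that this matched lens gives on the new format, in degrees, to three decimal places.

Equal horizontal AOV ⇒ f₂ = f₁ · 13.2/27.9 = 38.7 × 0.47312 ≈ 18.3097 mm.
Short-edge AOV on the new format = 2·arctan(8.8 / (2 × 18.3097)) = 2·arctan(0.24031) ≈ 27.0251°.

27.025°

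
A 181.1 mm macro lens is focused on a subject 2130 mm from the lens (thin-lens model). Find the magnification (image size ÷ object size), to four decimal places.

0.0929×

Thin lens: 1/f = 1/dₒ + 1/dᵢ → 1/dᵢ = 1/181.1 − 1/2130 = 0.0050523 mm⁻¹, so dᵢ ≈ 197.9286 mm.
Magnification m = dᵢ/dₒ = 197.9286/2130 ≈ 0.09292.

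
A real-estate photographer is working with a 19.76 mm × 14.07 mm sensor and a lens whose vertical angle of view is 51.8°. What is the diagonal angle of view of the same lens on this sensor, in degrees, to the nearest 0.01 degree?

79.87°

From the vertical AOV: f = 14.07 / (2·tan(25.9°)) = 14.07 / 0.97115 ≈ 14.4880 mm.
Sensor diagonal = √(19.76² + 14.07²) = √588.4225 ≈ 24.2574 mm.
Diagonal AOV = 2·arctan(24.2574 / (2 × 14.4880)) = 2·arctan(0.83716) ≈ 79.8691°.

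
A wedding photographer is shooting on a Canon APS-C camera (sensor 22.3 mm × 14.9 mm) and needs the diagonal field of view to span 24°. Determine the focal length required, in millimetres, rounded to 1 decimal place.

63.1 mm

Sensor diagonal = √(22.3² + 14.9²) = √719.3000 ≈ 26.8198 mm.
From α = 2·arctan(d/2f) we get f = d / (2·tan(α/2)).
With d = 26.8198 mm and α/2 = 12°, tan(α/2) ≈ 0.21256, so f ≈ 26.8198 / 0.42511 ≈ 63.0885 mm.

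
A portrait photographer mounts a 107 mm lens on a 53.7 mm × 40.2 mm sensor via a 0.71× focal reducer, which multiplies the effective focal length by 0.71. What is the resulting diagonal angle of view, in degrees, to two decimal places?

Effective focal length f = 107 × 0.71 = 75.97 mm.
Sensor diagonal = √(53.7² + 40.2²) = √4499.7300 ≈ 67.0800 mm.
α = 2·arctan(67.080 / (2 × 75.97)) = 2·arctan(0.44149) ≈ 47.6420°.

47.64°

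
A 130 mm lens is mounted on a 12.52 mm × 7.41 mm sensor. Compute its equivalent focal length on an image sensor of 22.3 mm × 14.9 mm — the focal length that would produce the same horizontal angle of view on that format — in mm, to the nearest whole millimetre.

232 mm

Equal angle of view means equal width/f ratio, so f₂ = f₁ · (width₂/width₁) = 130 × 22.3/12.52.
f₂ = 130 × 1.78115 ≈ 231.550 mm.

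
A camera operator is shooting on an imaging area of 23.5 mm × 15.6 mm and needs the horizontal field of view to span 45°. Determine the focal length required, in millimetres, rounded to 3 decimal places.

From α = 2·arctan(w/2f) we get f = w / (2·tan(α/2)).
With w = 23.5 mm and α/2 = 22.5°, tan(α/2) ≈ 0.41421, so f ≈ 23.5 / 0.82843 ≈ 28.3670 mm.

28.367 mm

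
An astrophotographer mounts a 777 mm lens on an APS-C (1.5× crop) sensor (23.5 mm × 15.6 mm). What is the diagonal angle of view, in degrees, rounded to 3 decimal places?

Sensor diagonal = √(23.5² + 15.6²) = √795.6100 ≈ 28.2066 mm.
Angle of view α = 2·arctan(d/2f) with d = 28.2066 mm and f = 777 mm.
d/2f = 0.01815; arctan(0.01815) ≈ 1.0399°, so α ≈ 2.0797°.

2.080°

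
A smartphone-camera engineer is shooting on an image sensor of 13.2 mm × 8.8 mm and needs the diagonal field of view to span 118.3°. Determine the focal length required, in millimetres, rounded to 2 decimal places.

4.74 mm

Sensor diagonal = √(13.2² + 8.8²) = √251.6800 ≈ 15.8644 mm.
From α = 2·arctan(d/2f) we get f = d / (2·tan(α/2)).
With d = 15.8644 mm and α/2 = 59.15°, tan(α/2) ≈ 1.67419, so f ≈ 15.8644 / 3.34838 ≈ 4.7379 mm.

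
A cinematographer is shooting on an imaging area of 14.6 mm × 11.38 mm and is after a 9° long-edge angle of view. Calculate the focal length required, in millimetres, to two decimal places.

From α = 2·arctan(w/2f) we get f = w / (2·tan(α/2)).
With w = 14.6 mm and α/2 = 4.5°, tan(α/2) ≈ 0.07870, so f ≈ 14.6 / 0.15740 ≈ 92.7553 mm.

92.76 mm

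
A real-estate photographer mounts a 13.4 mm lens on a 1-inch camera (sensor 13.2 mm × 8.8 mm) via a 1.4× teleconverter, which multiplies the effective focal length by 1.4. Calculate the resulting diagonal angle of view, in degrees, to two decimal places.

45.84°

Effective focal length f = 13.4 × 1.4 = 18.76 mm.
Sensor diagonal = √(13.2² + 8.8²) = √251.6800 ≈ 15.8644 mm.
α = 2·arctan(15.864 / (2 × 18.76)) = 2·arctan(0.42283) ≈ 45.8398°.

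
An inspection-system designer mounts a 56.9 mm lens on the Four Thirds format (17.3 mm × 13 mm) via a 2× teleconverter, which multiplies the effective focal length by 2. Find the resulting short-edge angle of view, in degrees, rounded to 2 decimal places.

Effective focal length f = 56.9 × 2 = 113.8 mm.
α = 2·arctan(13 / (2 × 113.8)) = 2·arctan(0.05712) ≈ 6.5381°.

6.54°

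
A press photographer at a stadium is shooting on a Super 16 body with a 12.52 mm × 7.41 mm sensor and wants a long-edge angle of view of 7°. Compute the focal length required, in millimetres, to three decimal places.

102.350 mm

From α = 2·arctan(w/2f) we get f = w / (2·tan(α/2)).
With w = 12.52 mm and α/2 = 3.5°, tan(α/2) ≈ 0.06116, so f ≈ 12.52 / 0.12233 ≈ 102.3501 mm.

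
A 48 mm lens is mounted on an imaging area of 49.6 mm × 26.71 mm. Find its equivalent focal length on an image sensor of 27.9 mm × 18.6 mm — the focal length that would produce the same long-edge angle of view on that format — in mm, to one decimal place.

27.0 mm

Equal angle of view means equal width/f ratio, so f₂ = f₁ · (width₂/width₁) = 48 × 27.9/49.6.
f₂ = 48 × 0.56250 ≈ 27.000 mm.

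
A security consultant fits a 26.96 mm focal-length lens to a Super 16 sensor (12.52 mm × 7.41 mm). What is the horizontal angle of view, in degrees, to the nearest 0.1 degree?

Angle of view α = 2·arctan(w/2f) with w = 12.52 mm and f = 26.96 mm.
w/2f = 0.23220; arctan(0.23220) ≈ 13.0722°, so α ≈ 26.1444°.

26.1°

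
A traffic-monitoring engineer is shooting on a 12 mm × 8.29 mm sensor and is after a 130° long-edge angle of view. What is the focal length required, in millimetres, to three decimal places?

From α = 2·arctan(w/2f) we get f = w / (2·tan(α/2)).
With w = 12 mm and α/2 = 65°, tan(α/2) ≈ 2.14451, so f ≈ 12 / 4.28901 ≈ 2.7978 mm.

2.798 mm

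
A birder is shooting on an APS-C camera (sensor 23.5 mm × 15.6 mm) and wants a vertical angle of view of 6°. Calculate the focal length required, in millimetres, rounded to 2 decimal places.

From α = 2·arctan(h/2f) we get f = h / (2·tan(α/2)).
With h = 15.6 mm and α/2 = 3°, tan(α/2) ≈ 0.05241, so f ≈ 15.6 / 0.10482 ≈ 148.8329 mm.

148.83 mm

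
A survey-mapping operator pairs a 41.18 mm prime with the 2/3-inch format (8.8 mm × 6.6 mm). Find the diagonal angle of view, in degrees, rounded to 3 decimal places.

Sensor diagonal = √(8.8² + 6.6²) = √121.0000 ≈ 11.0000 mm.
Angle of view α = 2·arctan(d/2f) with d = 11.0000 mm and f = 41.18 mm.
d/2f = 0.13356; arctan(0.13356) ≈ 7.6074°, so α ≈ 15.2148°.

15.215°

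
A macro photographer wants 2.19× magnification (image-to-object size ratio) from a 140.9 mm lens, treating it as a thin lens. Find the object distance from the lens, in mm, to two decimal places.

205.24 mm

With m = dᵢ/dₒ and 1/f = 1/dₒ + 1/dᵢ, substituting dᵢ = m·dₒ gives 1/f = (1 + 1/m)/dₒ, hence dₒ = f·(1 + 1/m).
dₒ = 140.9 × (1 + 1/2.19) = 140.9 × 1.45662 ≈ 205.238 mm.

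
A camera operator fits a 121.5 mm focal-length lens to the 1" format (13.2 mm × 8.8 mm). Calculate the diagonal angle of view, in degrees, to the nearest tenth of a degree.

Sensor diagonal = √(13.2² + 8.8²) = √251.6800 ≈ 15.8644 mm.
Angle of view α = 2·arctan(d/2f) with d = 15.8644 mm and f = 121.5 mm.
d/2f = 0.06529; arctan(0.06529) ≈ 3.7353°, so α ≈ 7.4706°.

7.5°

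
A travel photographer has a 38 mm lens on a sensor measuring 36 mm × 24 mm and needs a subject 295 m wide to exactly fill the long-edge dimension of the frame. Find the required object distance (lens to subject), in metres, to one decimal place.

311.4 m

W: 295 m = 295000 mm.
Magnification m = w/W = dᵢ/dₒ; combined with 1/f = 1/dₒ + 1/dᵢ this gives dₒ = f·(1 + W/w).
dₒ = 38 mm × (1 + 295000/36) = 38 × 8195.4444 ≈ 311426.889 mm = 311.427 m.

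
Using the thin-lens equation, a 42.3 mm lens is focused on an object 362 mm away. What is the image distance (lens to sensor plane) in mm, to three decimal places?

1/dᵢ = 1/f − 1/dₒ = 1/42.3 − 1/362 = 0.0208782 mm⁻¹.
dᵢ = 1/0.0208782 ≈ 47.8968 mm.

47.897 mm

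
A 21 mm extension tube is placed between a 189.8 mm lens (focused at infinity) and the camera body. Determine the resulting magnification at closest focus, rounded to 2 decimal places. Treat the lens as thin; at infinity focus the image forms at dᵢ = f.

0.11×

The tube moves the image plane from f to f + e, so dᵢ = 189.8 + 21 = 210.8 mm. Focus is achieved when 1/f = 1/dₒ + 1/dᵢ, giving dₒ = 1/(1/f − 1/(f+e)).
Magnification m = dᵢ/dₒ = (f+e)·(1/f − 1/(f+e)) = e/f = 21/189.8 ≈ 0.1106.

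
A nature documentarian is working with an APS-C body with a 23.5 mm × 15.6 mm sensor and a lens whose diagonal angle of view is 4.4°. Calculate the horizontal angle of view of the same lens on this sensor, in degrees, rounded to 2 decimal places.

Sensor diagonal = √(23.5² + 15.6²) = √795.6100 ≈ 28.2066 mm.
From the diagonal AOV: f = 28.2066 / (2·tan(2.2°)) = 28.2066 / 0.07683 ≈ 367.1187 mm.
Horizontal AOV = 2·arctan(23.5 / (2 × 367.1187)) = 2·arctan(0.03201) ≈ 3.6664°.

3.67°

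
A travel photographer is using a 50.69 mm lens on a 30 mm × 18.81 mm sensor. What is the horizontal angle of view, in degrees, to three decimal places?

32.969°

Angle of view α = 2·arctan(w/2f) with w = 30 mm and f = 50.69 mm.
w/2f = 0.29592; arctan(0.29592) ≈ 16.4843°, so α ≈ 32.9687°.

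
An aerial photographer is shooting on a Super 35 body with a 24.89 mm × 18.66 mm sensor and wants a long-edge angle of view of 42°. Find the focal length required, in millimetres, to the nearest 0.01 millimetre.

From α = 2·arctan(w/2f) we get f = w / (2·tan(α/2)).
With w = 24.89 mm and α/2 = 21°, tan(α/2) ≈ 0.38386, so f ≈ 24.89 / 0.76773 ≈ 32.4203 mm.

32.42 mm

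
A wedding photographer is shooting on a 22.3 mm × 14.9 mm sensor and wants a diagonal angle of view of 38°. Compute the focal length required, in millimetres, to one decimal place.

38.9 mm

Sensor diagonal = √(22.3² + 14.9²) = √719.3000 ≈ 26.8198 mm.
From α = 2·arctan(d/2f) we get f = d / (2·tan(α/2)).
With d = 26.8198 mm and α/2 = 19°, tan(α/2) ≈ 0.34433, so f ≈ 26.8198 / 0.68866 ≈ 38.9451 mm.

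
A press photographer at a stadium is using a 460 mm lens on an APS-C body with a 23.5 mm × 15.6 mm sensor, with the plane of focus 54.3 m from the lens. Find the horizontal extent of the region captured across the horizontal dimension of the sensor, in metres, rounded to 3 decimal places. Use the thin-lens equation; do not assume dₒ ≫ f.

dₒ: 54.3 m = 54300 mm.
Similar triangles through the lens centre give W/dₒ = w/dᵢ; with 1/f = 1/dₒ + 1/dᵢ this gives W = w·(dₒ − f)/f.
W = 23.5 mm × (54300 − 460) / 460 = 23.5 × 117.0435 ≈ 2750.522 mm = 2.75052 m.

2.751 m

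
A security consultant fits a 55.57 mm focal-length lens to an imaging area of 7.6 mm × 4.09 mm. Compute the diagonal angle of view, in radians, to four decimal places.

Sensor diagonal = √(7.6² + 4.09²) = √74.4881 ≈ 8.6306 mm.
Angle of view α = 2·arctan(d/2f) with d = 8.6306 mm and f = 55.57 mm.
d/2f = 0.07766; arctan(0.07766) ≈ 0.0775 rad, so α ≈ 0.1550 rad.

0.1550 rad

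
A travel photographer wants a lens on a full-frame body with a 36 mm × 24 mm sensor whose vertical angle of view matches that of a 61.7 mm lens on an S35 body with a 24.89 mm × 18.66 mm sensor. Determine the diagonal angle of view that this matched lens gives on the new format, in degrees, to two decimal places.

30.50°

Equal vertical AOV ⇒ f₂ = f₁ · 24/18.66 = 61.7 × 1.28617 ≈ 79.3569 mm.
Sensor diagonal = √(36² + 24²) = √1872.0000 ≈ 43.2666 mm.
Diagonal AOV on the new format = 2·arctan(43.2666 / (2 × 79.3569)) = 2·arctan(0.27261) ≈ 30.4975°.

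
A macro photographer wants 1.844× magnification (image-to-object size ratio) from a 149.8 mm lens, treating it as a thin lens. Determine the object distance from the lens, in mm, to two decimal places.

With m = dᵢ/dₒ and 1/f = 1/dₒ + 1/dᵢ, substituting dᵢ = m·dₒ gives 1/f = (1 + 1/m)/dₒ, hence dₒ = f·(1 + 1/m).
dₒ = 149.8 × (1 + 1/1.844) = 149.8 × 1.54230 ≈ 231.036 mm.

231.04 mm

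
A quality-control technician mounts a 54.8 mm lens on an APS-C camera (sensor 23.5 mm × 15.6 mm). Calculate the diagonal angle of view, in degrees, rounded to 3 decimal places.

28.865°

Sensor diagonal = √(23.5² + 15.6²) = √795.6100 ≈ 28.2066 mm.
Angle of view α = 2·arctan(d/2f) with d = 28.2066 mm and f = 54.8 mm.
d/2f = 0.25736; arctan(0.25736) ≈ 14.4324°, so α ≈ 28.8648°.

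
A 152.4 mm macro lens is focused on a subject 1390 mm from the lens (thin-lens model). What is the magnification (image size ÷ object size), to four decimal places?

0.1231×

Thin lens: 1/f = 1/dₒ + 1/dᵢ → 1/dᵢ = 1/152.4 − 1/1390 = 0.0058423 mm⁻¹, so dᵢ ≈ 171.1668 mm.
Magnification m = dᵢ/dₒ = 171.1668/1390 ≈ 0.12314.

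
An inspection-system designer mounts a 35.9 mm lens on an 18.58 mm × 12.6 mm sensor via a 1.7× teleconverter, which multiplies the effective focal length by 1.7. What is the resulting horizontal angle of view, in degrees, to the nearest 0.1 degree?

Effective focal length f = 35.9 × 1.7 = 61.03 mm.
α = 2·arctan(18.58 / (2 × 61.03)) = 2·arctan(0.15222) ≈ 17.3103°.

17.3°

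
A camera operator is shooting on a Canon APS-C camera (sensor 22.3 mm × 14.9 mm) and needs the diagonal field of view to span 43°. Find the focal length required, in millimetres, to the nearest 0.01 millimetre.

Sensor diagonal = √(22.3² + 14.9²) = √719.3000 ≈ 26.8198 mm.
From α = 2·arctan(d/2f) we get f = d / (2·tan(α/2)).
With d = 26.8198 mm and α/2 = 21.5°, tan(α/2) ≈ 0.39391, so f ≈ 26.8198 / 0.78782 ≈ 34.0430 mm.

34.04 mm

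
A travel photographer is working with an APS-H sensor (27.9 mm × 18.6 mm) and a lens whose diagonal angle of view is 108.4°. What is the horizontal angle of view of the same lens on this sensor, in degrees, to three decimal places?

98.162°

Sensor diagonal = √(27.9² + 18.6²) = √1124.3700 ≈ 33.5316 mm.
From the diagonal AOV: f = 33.5316 / (2·tan(54.2°)) = 33.5316 / 2.77307 ≈ 12.0919 mm.
Horizontal AOV = 2·arctan(27.9 / (2 × 12.0919)) = 2·arctan(1.15367) ≈ 98.1624°.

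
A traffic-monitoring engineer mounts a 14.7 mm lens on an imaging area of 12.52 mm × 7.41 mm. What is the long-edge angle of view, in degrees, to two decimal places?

46.13°

Angle of view α = 2·arctan(w/2f) with w = 12.52 mm and f = 14.7 mm.
w/2f = 0.42585; arctan(0.42585) ≈ 23.0667°, so α ≈ 46.1335°.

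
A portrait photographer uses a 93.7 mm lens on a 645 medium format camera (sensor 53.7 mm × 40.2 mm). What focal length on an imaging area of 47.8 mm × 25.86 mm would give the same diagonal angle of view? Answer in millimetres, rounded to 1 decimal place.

75.9 mm

Sensor diagonal = √(53.7² + 40.2²) = √4499.7300 ≈ 67.0800 mm.
Sensor diagonal = √(47.8² + 25.86²) = √2953.5796 ≈ 54.3468 mm.
Equal angle of view means equal diagonal/f ratio, so f₂ = f₁ · (diagonal₂/diagonal₁) = 93.7 × 54.3468/67.0800.
f₂ = 93.7 × 0.81018 ≈ 75.914 mm.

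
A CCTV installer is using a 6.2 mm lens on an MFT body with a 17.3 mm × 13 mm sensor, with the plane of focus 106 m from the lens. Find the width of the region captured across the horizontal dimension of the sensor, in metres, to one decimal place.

dₒ: 106 m = 106000 mm.
Similar triangles through the lens centre give W/dₒ = w/dᵢ; with 1/f = 1/dₒ + 1/dᵢ this gives W = w·(dₒ − f)/f.
W = 17.3 mm × (106000 − 6.2) / 6.2 = 17.3 × 17095.7742 ≈ 295756.894 mm = 295.757 m.

295.8 m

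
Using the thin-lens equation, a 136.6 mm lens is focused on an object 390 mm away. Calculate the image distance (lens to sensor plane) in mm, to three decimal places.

210.237 mm

1/dᵢ = 1/f − 1/dₒ = 1/136.6 − 1/390 = 0.0047565 mm⁻¹.
dᵢ = 1/0.0047565 ≈ 210.2368 mm.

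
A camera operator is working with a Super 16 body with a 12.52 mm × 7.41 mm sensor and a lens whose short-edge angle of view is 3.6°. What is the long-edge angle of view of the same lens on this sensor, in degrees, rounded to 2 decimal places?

6.08°

From the short-edge AOV: f = 7.41 / (2·tan(1.8°)) = 7.41 / 0.06285 ≈ 117.8950 mm.
Long-edge AOV = 2·arctan(12.52 / (2 × 117.8950)) = 2·arctan(0.05310) ≈ 6.0789°.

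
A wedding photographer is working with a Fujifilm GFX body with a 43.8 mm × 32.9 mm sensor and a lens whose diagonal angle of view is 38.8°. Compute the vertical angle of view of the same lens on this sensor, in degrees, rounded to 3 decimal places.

Sensor diagonal = √(43.8² + 32.9²) = √3000.8500 ≈ 54.7800 mm.
From the diagonal AOV: f = 54.7800 / (2·tan(19.4°)) = 54.7800 / 0.70431 ≈ 77.7781 mm.
Vertical AOV = 2·arctan(32.9 / (2 × 77.7781)) = 2·arctan(0.21150) ≈ 23.8840°.

23.884°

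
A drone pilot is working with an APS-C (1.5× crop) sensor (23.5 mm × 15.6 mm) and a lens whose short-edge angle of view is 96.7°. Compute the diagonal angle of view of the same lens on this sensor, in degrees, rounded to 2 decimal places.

From the short-edge AOV: f = 15.6 / (2·tan(48.35°)) = 15.6 / 2.24870 ≈ 6.9373 mm.
Sensor diagonal = √(23.5² + 15.6²) = √795.6100 ≈ 28.2066 mm.
Diagonal AOV = 2·arctan(28.2066 / (2 × 6.9373)) = 2·arctan(2.03295) ≈ 127.6152°.

127.62°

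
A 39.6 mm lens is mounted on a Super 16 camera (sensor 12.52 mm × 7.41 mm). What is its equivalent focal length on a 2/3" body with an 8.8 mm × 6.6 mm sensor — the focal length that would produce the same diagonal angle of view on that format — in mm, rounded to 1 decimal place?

29.9 mm

Sensor diagonal = √(12.52² + 7.41²) = √211.6585 ≈ 14.5485 mm.
Sensor diagonal = √(8.8² + 6.6²) = √121.0000 ≈ 11.0000 mm.
Equal angle of view means equal diagonal/f ratio, so f₂ = f₁ · (diagonal₂/diagonal₁) = 39.6 × 11.0000/14.5485.
f₂ = 39.6 × 0.75609 ≈ 29.941 mm.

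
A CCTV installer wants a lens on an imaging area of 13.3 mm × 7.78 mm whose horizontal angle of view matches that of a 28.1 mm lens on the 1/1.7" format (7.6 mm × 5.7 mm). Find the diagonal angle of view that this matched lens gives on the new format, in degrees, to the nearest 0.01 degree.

Equal horizontal AOV ⇒ f₂ = f₁ · 13.3/7.6 = 28.1 × 1.75000 ≈ 49.1750 mm.
Sensor diagonal = √(13.3² + 7.78²) = √237.4184 ≈ 15.4084 mm.
Diagonal AOV on the new format = 2·arctan(15.4084 / (2 × 49.1750)) = 2·arctan(0.15667) ≈ 17.8082°.

17.81°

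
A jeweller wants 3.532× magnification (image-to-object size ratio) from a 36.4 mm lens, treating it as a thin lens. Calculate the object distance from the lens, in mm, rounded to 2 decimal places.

With m = dᵢ/dₒ and 1/f = 1/dₒ + 1/dᵢ, substituting dᵢ = m·dₒ gives 1/f = (1 + 1/m)/dₒ, hence dₒ = f·(1 + 1/m).
dₒ = 36.4 × (1 + 1/3.532) = 36.4 × 1.28313 ≈ 46.706 mm.

46.71 mm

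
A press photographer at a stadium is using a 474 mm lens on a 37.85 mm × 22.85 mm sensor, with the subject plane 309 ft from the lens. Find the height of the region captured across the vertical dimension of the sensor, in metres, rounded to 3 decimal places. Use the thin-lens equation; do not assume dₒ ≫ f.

dₒ: 309 ft × 304.8 mm/ft = 94183.20 mm.
Similar triangles through the lens centre give W/dₒ = h/dᵢ; with 1/f = 1/dₒ + 1/dᵢ this gives W = h·(dₒ − f)/f.
W = 22.85 mm × (94183.2 − 474) / 474 = 22.85 × 197.6987 ≈ 4517.416 mm = 4.51742 m.

4.517 m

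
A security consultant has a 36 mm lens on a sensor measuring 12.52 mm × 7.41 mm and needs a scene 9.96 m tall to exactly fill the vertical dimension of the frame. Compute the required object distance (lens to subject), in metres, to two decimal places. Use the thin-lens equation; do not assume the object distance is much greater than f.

W: 9.96 m = 9960 mm.
Magnification m = h/W = dᵢ/dₒ; combined with 1/f = 1/dₒ + 1/dᵢ this gives dₒ = f·(1 + W/h).
dₒ = 36 mm × (1 + 9960/7.41) = 36 × 1345.1296 ≈ 48424.664 mm = 48.4247 m.

48.42 m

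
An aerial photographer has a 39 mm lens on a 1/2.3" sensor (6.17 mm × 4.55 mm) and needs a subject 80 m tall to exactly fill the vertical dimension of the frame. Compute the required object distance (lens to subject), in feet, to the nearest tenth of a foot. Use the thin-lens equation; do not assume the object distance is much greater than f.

2249.8 ft

W: 80 m = 80000 mm.
Magnification m = h/W = dᵢ/dₒ; combined with 1/f = 1/dₒ + 1/dᵢ this gives dₒ = f·(1 + W/h).
dₒ = 39 mm × (1 + 80000/4.55) = 39 × 17583.4176 ≈ 685753.286 mm = 685753.286/304.8 ft = 2249.85 ft.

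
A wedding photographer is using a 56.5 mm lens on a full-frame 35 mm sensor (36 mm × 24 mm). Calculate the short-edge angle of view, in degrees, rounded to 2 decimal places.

23.98°

Angle of view α = 2·arctan(h/2f) with h = 24 mm and f = 56.5 mm.
h/2f = 0.21239; arctan(0.21239) ≈ 11.9908°, so α ≈ 23.9817°.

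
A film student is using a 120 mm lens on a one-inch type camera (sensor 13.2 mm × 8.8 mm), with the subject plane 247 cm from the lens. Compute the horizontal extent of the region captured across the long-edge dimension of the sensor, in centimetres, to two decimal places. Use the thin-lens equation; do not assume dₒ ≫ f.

25.85 cm

dₒ: 247 cm = 2470 mm.
Similar triangles through the lens centre give W/dₒ = w/dᵢ; with 1/f = 1/dₒ + 1/dᵢ this gives W = w·(dₒ − f)/f.
W = 13.2 mm × (2470 − 120) / 120 = 13.2 × 19.5833 ≈ 258.500 mm = 25.85 cm.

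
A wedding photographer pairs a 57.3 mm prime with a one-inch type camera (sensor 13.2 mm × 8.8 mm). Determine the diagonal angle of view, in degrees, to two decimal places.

15.76°

Sensor diagonal = √(13.2² + 8.8²) = √251.6800 ≈ 15.8644 mm.
Angle of view α = 2·arctan(d/2f) with d = 15.8644 mm and f = 57.3 mm.
d/2f = 0.13843; arctan(0.13843) ≈ 7.8815°, so α ≈ 15.7631°.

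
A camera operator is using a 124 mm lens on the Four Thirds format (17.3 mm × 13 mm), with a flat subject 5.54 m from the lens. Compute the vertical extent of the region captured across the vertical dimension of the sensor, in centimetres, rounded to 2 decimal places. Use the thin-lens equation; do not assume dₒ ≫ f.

56.78 cm

dₒ: 5.54 m = 5540 mm.
Similar triangles through the lens centre give W/dₒ = h/dᵢ; with 1/f = 1/dₒ + 1/dᵢ this gives W = h·(dₒ − f)/f.
W = 13 mm × (5540 − 124) / 124 = 13 × 43.6774 ≈ 567.806 mm = 56.7806 cm.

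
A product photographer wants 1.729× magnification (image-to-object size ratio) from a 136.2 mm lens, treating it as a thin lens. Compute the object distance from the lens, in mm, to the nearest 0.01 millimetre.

214.97 mm

With m = dᵢ/dₒ and 1/f = 1/dₒ + 1/dᵢ, substituting dᵢ = m·dₒ gives 1/f = (1 + 1/m)/dₒ, hence dₒ = f·(1 + 1/m).
dₒ = 136.2 × (1 + 1/1.729) = 136.2 × 1.57837 ≈ 214.974 mm.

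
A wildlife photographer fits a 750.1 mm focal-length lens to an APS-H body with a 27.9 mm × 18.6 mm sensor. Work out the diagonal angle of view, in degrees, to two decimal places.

Sensor diagonal = √(27.9² + 18.6²) = √1124.3700 ≈ 33.5316 mm.
Angle of view α = 2·arctan(d/2f) with d = 33.5316 mm and f = 750.1 mm.
d/2f = 0.02235; arctan(0.02235) ≈ 1.2804°, so α ≈ 2.5609°.

2.56°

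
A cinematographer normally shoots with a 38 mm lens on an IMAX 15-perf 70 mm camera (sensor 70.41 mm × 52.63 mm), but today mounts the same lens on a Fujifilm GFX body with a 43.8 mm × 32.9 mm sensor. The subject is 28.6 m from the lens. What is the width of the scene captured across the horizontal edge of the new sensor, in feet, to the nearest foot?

The focal length stays 38 mm; the relevant sensor dimension is now w = 43.8 mm. Object distance dₒ = 28.6 m = 28600 mm.
Thin-lens field width W = w·(dₒ − f)/f = 43.8 × (28600 − 38)/38 ≈ 32921.463 mm = 32921.463/304.8 ft = 108.01 ft.

108 ft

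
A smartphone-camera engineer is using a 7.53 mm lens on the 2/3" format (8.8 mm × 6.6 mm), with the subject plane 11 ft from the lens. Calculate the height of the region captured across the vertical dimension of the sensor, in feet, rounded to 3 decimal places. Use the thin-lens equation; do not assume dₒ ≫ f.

9.620 ft

dₒ: 11 ft × 304.8 mm/ft = 3352.80 mm.
Similar triangles through the lens centre give W/dₒ = h/dᵢ; with 1/f = 1/dₒ + 1/dᵢ this gives W = h·(dₒ − f)/f.
W = 6.6 mm × (3352.8 − 7.53) / 7.53 = 6.6 × 444.2589 ≈ 2932.109 mm = 2932.109/304.8 ft = 9.61978 ft.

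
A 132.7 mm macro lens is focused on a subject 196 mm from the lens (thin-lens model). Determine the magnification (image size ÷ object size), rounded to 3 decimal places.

Thin lens: 1/f = 1/dₒ + 1/dᵢ → 1/dᵢ = 1/132.7 − 1/196 = 0.0024338 mm⁻¹, so dᵢ ≈ 410.8878 mm.
Magnification m = dᵢ/dₒ = 410.8878/196 ≈ 2.09637.

2.096×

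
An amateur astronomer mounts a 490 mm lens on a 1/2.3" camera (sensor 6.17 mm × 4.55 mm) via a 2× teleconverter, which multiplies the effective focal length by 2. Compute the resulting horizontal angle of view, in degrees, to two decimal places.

0.36°

Effective focal length f = 490 × 2 = 980 mm.
α = 2·arctan(6.17 / (2 × 980)) = 2·arctan(0.00315) ≈ 0.3607°.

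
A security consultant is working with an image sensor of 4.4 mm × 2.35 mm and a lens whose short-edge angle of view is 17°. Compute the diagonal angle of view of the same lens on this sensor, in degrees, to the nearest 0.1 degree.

From the short-edge AOV: f = 2.35 / (2·tan(8.5°)) = 2.35 / 0.29890 ≈ 7.8621 mm.
Sensor diagonal = √(4.4² + 2.35²) = √24.8825 ≈ 4.9882 mm.
Diagonal AOV = 2·arctan(4.9882 / (2 × 7.8621)) = 2·arctan(0.31723) ≈ 35.2015°.

35.2°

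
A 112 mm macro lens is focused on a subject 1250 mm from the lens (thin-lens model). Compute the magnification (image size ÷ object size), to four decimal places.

Thin lens: 1/f = 1/dₒ + 1/dᵢ → 1/dᵢ = 1/112 − 1/1250 = 0.0081286 mm⁻¹, so dᵢ ≈ 123.0228 mm.
Magnification m = dᵢ/dₒ = 123.0228/1250 ≈ 0.09842.

0.0984×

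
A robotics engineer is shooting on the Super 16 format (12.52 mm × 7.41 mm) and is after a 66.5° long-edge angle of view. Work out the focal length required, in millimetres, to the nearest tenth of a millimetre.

From α = 2·arctan(w/2f) we get f = w / (2·tan(α/2)).
With w = 12.52 mm and α/2 = 33.25°, tan(α/2) ≈ 0.65563, so f ≈ 12.52 / 1.31126 ≈ 9.5481 mm.

9.5 mm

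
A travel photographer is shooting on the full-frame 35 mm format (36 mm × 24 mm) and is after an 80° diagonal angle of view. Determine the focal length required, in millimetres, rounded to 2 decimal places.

25.78 mm

Sensor diagonal = √(36² + 24²) = √1872.0000 ≈ 43.2666 mm.
From α = 2·arctan(d/2f) we get f = d / (2·tan(α/2)).
With d = 43.2666 mm and α/2 = 40°, tan(α/2) ≈ 0.83910, so f ≈ 43.2666 / 1.67820 ≈ 25.7816 mm.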